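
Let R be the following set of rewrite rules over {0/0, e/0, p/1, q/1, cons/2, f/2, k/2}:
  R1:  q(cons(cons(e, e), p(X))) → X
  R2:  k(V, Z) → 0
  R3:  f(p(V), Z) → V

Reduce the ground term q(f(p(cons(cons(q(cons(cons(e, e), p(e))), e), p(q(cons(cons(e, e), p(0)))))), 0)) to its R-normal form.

1. q(f(p(cons(cons(q(cons(cons(e, e), p(e))), e), p(q(cons(cons(e, e), p(0)))))), 0))  →  q(cons(cons(q(cons(cons(e, e), p(e))), e), p(q(cons(cons(e, e), p(0))))))   [R3 at 1]
2. q(cons(cons(q(cons(cons(e, e), p(e))), e), p(q(cons(cons(e, e), p(0))))))  →  q(cons(cons(e, e), p(q(cons(cons(e, e), p(0))))))   [R1 at 1.1.1]
3. q(cons(cons(e, e), p(q(cons(cons(e, e), p(0))))))  →  q(cons(cons(e, e), p(0)))   [R1 at ε]
4. q(cons(cons(e, e), p(0)))  →  0   [R1 at ε]

0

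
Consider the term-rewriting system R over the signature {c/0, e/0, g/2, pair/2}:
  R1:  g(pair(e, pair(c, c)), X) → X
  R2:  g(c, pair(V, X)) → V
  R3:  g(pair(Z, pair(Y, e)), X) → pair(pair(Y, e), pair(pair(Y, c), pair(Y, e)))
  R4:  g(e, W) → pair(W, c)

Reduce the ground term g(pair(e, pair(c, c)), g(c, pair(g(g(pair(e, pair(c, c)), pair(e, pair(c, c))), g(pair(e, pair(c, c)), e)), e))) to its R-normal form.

e

1. g(pair(e, pair(c, c)), g(c, pair(g(g(pair(e, pair(c, c)), pair(e, pair(c, c))), g(pair(e, pair(c, c)), e)), e)))  →  g(c, pair(g(g(pair(e, pair(c, c)), pair(e, pair(c, c))), g(pair(e, pair(c, c)), e)), e))   [R1 at ε]
2. g(c, pair(g(g(pair(e, pair(c, c)), pair(e, pair(c, c))), g(pair(e, pair(c, c)), e)), e))  →  g(g(pair(e, pair(c, c)), pair(e, pair(c, c))), g(pair(e, pair(c, c)), e))   [R2 at ε]
3. g(g(pair(e, pair(c, c)), pair(e, pair(c, c))), g(pair(e, pair(c, c)), e))  →  g(pair(e, pair(c, c)), g(pair(e, pair(c, c)), e))   [R1 at 1]
4. g(pair(e, pair(c, c)), g(pair(e, pair(c, c)), e))  →  g(pair(e, pair(c, c)), e)   [R1 at ε]
5. g(pair(e, pair(c, c)), e)  →  e   [R1 at ε]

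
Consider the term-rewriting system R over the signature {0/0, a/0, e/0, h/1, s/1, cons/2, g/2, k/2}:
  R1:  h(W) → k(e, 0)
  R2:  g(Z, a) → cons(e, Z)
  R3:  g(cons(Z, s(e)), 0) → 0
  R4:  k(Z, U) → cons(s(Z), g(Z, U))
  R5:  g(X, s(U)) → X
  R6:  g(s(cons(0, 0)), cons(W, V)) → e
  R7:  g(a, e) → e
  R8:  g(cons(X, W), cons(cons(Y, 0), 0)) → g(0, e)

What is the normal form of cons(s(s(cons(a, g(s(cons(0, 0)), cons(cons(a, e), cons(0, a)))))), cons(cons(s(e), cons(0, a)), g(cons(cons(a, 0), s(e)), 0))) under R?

cons(s(s(cons(a, e))), cons(cons(s(e), cons(0, a)), 0))

1. cons(s(s(cons(a, g(s(cons(0, 0)), cons(cons(a, e), cons(0, a)))))), cons(cons(s(e), cons(0, a)), g(cons(cons(a, 0), s(e)), 0)))  →  cons(s(s(cons(a, e))), cons(cons(s(e), cons(0, a)), g(cons(cons(a, 0), s(e)), 0)))   [R6 at 1.1.1.2]
2. cons(s(s(cons(a, e))), cons(cons(s(e), cons(0, a)), g(cons(cons(a, 0), s(e)), 0)))  →  cons(s(s(cons(a, e))), cons(cons(s(e), cons(0, a)), 0))   [R3 at 2.2]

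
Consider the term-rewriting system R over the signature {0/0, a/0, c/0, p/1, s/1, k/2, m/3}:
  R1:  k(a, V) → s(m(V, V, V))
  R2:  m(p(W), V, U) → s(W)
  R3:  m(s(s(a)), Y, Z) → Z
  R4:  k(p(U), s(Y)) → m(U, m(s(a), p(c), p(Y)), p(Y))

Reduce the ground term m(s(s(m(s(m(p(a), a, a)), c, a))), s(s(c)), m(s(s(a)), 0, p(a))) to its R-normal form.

p(a)

1. m(s(s(m(s(m(p(a), a, a)), c, a))), s(s(c)), m(s(s(a)), 0, p(a)))  →  m(s(s(m(s(s(a)), c, a))), s(s(c)), m(s(s(a)), 0, p(a)))   [R2 at 1.1.1.1.1]
2. m(s(s(m(s(s(a)), c, a))), s(s(c)), m(s(s(a)), 0, p(a)))  →  m(s(s(a)), s(s(c)), m(s(s(a)), 0, p(a)))   [R3 at 1.1.1]
3. m(s(s(a)), s(s(c)), m(s(s(a)), 0, p(a)))  →  m(s(s(a)), 0, p(a))   [R3 at ε]
4. m(s(s(a)), 0, p(a))  →  p(a)   [R3 at ε]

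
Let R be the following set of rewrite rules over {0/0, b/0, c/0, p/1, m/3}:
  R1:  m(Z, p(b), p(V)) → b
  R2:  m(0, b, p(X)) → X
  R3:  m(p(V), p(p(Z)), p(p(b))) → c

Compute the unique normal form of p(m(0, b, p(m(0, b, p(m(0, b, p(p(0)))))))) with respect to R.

1. p(m(0, b, p(m(0, b, p(m(0, b, p(p(0))))))))  →  p(m(0, b, p(m(0, b, p(p(0))))))   [R2 at 1]
2. p(m(0, b, p(m(0, b, p(p(0))))))  →  p(m(0, b, p(p(0))))   [R2 at 1]
3. p(m(0, b, p(p(0))))  →  p(p(0))   [R2 at 1]

p(p(0))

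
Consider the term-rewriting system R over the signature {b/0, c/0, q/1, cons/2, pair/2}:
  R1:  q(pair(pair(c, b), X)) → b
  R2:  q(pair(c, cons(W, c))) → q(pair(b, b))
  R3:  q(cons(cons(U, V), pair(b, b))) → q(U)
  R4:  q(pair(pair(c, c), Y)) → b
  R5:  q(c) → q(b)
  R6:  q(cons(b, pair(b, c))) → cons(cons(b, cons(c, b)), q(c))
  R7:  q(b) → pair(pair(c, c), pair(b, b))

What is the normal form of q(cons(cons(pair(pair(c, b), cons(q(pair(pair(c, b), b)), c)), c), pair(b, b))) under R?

b

1. q(cons(cons(pair(pair(c, b), cons(q(pair(pair(c, b), b)), c)), c), pair(b, b)))  →  q(pair(pair(c, b), cons(q(pair(pair(c, b), b)), c)))   [R3 at ε]
2. q(pair(pair(c, b), cons(q(pair(pair(c, b), b)), c)))  →  b   [R1 at ε]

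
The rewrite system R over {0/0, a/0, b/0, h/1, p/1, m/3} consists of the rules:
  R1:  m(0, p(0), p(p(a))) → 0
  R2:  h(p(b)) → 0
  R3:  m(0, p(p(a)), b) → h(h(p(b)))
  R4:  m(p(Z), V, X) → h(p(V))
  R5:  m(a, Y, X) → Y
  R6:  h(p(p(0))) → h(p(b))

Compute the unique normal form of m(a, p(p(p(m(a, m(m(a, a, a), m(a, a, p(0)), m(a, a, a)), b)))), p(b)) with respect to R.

p(p(p(a)))

1. m(a, p(p(p(m(a, m(m(a, a, a), m(a, a, p(0)), m(a, a, a)), b)))), p(b))  →  p(p(p(m(a, m(m(a, a, a), m(a, a, p(0)), m(a, a, a)), b))))   [R5 at ε]
2. p(p(p(m(a, m(m(a, a, a), m(a, a, p(0)), m(a, a, a)), b))))  →  p(p(p(m(m(a, a, a), m(a, a, p(0)), m(a, a, a)))))   [R5 at 1.1.1]
3. p(p(p(m(m(a, a, a), m(a, a, p(0)), m(a, a, a)))))  →  p(p(p(m(a, m(a, a, p(0)), m(a, a, a)))))   [R5 at 1.1.1.1]
4. p(p(p(m(a, m(a, a, p(0)), m(a, a, a)))))  →  p(p(p(m(a, a, p(0)))))   [R5 at 1.1.1]
5. p(p(p(m(a, a, p(0)))))  →  p(p(p(a)))   [R5 at 1.1.1]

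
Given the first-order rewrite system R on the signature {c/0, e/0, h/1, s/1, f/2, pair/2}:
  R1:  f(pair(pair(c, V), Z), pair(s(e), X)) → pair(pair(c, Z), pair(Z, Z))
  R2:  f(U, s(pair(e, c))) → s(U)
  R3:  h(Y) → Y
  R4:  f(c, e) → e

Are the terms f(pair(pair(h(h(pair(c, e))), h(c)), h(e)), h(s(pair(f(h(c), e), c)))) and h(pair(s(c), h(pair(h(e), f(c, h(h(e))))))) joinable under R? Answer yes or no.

Reduce t₁ = f(pair(pair(h(h(pair(c, e))), h(c)), h(e)), h(s(pair(f(h(c), e), c)))):
1. f(pair(pair(h(h(pair(c, e))), h(c)), h(e)), h(s(pair(f(h(c), e), c))))  →  f(pair(pair(h(pair(c, e)), h(c)), h(e)), h(s(pair(f(h(c), e), c))))   [R3 at 1.1.1]
2. f(pair(pair(h(pair(c, e)), h(c)), h(e)), h(s(pair(f(h(c), e), c))))  →  f(pair(pair(pair(c, e), h(c)), h(e)), h(s(pair(f(h(c), e), c))))   [R3 at 1.1.1]
3. f(pair(pair(pair(c, e), h(c)), h(e)), h(s(pair(f(h(c), e), c))))  →  f(pair(pair(pair(c, e), c), h(e)), h(s(pair(f(h(c), e), c))))   [R3 at 1.1.2]
4. f(pair(pair(pair(c, e), c), h(e)), h(s(pair(f(h(c), e), c))))  →  f(pair(pair(pair(c, e), c), e), h(s(pair(f(h(c), e), c))))   [R3 at 1.2]
5. f(pair(pair(pair(c, e), c), e), h(s(pair(f(h(c), e), c))))  →  f(pair(pair(pair(c, e), c), e), s(pair(f(h(c), e), c)))   [R3 at 2]
6. f(pair(pair(pair(c, e), c), e), s(pair(f(h(c), e), c)))  →  f(pair(pair(pair(c, e), c), e), s(pair(f(c, e), c)))   [R3 at 2.1.1.1]
7. f(pair(pair(pair(c, e), c), e), s(pair(f(c, e), c)))  →  f(pair(pair(pair(c, e), c), e), s(pair(e, c)))   [R4 at 2.1.1]
8. f(pair(pair(pair(c, e), c), e), s(pair(e, c)))  →  s(pair(pair(pair(c, e), c), e))   [R2 at ε]

Reduce t₂ = h(pair(s(c), h(pair(h(e), f(c, h(h(e))))))):
1. h(pair(s(c), h(pair(h(e), f(c, h(h(e)))))))  →  pair(s(c), h(pair(h(e), f(c, h(h(e))))))   [R3 at ε]
2. pair(s(c), h(pair(h(e), f(c, h(h(e))))))  →  pair(s(c), pair(h(e), f(c, h(h(e)))))   [R3 at 2]
3. pair(s(c), pair(h(e), f(c, h(h(e)))))  →  pair(s(c), pair(e, f(c, h(h(e)))))   [R3 at 2.1]
4. pair(s(c), pair(e, f(c, h(h(e)))))  →  pair(s(c), pair(e, f(c, h(e))))   [R3 at 2.2.2]
5. pair(s(c), pair(e, f(c, h(e))))  →  pair(s(c), pair(e, f(c, e)))   [R3 at 2.2.2]
6. pair(s(c), pair(e, f(c, e)))  →  pair(s(c), pair(e, e))   [R4 at 2.2]

no — NF(t₁) = s(pair(pair(pair(c, e), c), e)), NF(t₂) = pair(s(c), pair(e, e))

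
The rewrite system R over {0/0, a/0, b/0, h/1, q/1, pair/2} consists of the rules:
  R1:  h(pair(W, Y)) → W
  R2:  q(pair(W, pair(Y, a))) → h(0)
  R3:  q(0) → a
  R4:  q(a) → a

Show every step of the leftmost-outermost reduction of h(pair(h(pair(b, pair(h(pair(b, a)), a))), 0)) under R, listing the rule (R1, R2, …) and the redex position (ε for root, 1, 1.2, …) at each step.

b

1. h(pair(h(pair(b, pair(h(pair(b, a)), a))), 0))  →  h(pair(b, pair(h(pair(b, a)), a)))   [R1 at ε]
2. h(pair(b, pair(h(pair(b, a)), a)))  →  b   [R1 at ε]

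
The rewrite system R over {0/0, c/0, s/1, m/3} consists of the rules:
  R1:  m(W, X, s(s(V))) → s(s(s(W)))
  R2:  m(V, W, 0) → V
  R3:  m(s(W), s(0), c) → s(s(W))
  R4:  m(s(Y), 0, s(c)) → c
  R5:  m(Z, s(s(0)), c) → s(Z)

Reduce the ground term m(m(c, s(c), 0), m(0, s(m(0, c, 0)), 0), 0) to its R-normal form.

1. m(m(c, s(c), 0), m(0, s(m(0, c, 0)), 0), 0)  →  m(c, s(c), 0)   [R2 at ε]
2. m(c, s(c), 0)  →  c   [R2 at ε]

c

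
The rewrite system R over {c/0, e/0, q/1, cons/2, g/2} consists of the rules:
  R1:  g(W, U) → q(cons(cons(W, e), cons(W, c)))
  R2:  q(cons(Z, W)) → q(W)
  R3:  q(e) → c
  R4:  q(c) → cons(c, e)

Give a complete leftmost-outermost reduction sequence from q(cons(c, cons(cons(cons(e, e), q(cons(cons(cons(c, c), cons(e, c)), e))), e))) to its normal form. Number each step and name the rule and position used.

1. q(cons(c, cons(cons(cons(e, e), q(cons(cons(cons(c, c), cons(e, c)), e))), e)))  →  q(cons(cons(cons(e, e), q(cons(cons(cons(c, c), cons(e, c)), e))), e))   [R2 at ε]
2. q(cons(cons(cons(e, e), q(cons(cons(cons(c, c), cons(e, c)), e))), e))  →  q(e)   [R2 at ε]
3. q(e)  →  c   [R3 at ε]

c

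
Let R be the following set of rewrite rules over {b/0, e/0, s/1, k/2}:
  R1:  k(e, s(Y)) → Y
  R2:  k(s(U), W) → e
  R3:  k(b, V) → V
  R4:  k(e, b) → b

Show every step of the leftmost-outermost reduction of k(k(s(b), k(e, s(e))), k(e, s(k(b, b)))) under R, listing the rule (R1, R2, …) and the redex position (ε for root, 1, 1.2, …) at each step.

1. k(k(s(b), k(e, s(e))), k(e, s(k(b, b))))  →  k(e, k(e, s(k(b, b))))   [R2 at 1]
2. k(e, k(e, s(k(b, b))))  →  k(e, k(b, b))   [R1 at 2]
3. k(e, k(b, b))  →  k(e, b)   [R3 at 2]
4. k(e, b)  →  b   [R4 at ε]

b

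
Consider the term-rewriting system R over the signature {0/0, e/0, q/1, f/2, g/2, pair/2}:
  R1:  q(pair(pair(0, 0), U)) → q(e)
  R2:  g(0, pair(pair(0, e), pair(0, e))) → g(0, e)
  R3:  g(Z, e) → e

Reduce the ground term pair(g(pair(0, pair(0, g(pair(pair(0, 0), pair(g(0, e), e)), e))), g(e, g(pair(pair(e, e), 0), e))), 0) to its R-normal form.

pair(e, 0)

1. pair(g(pair(0, pair(0, g(pair(pair(0, 0), pair(g(0, e), e)), e))), g(e, g(pair(pair(e, e), 0), e))), 0)  →  pair(g(pair(0, pair(0, e)), g(e, g(pair(pair(e, e), 0), e))), 0)   [R3 at 1.1.2.2]
2. pair(g(pair(0, pair(0, e)), g(e, g(pair(pair(e, e), 0), e))), 0)  →  pair(g(pair(0, pair(0, e)), g(e, e)), 0)   [R3 at 1.2.2]
3. pair(g(pair(0, pair(0, e)), g(e, e)), 0)  →  pair(g(pair(0, pair(0, e)), e), 0)   [R3 at 1.2]
4. pair(g(pair(0, pair(0, e)), e), 0)  →  pair(e, 0)   [R3 at 1]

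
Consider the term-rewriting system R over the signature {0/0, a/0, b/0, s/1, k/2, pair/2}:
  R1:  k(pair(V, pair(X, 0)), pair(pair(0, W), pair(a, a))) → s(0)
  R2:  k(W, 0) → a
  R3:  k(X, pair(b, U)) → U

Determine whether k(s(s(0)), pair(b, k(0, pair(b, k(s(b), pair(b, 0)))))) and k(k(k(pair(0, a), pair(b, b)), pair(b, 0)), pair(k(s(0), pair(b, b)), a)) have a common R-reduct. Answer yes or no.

no — NF(t₁) = 0, NF(t₂) = a

Reduce t₁ = k(s(s(0)), pair(b, k(0, pair(b, k(s(b), pair(b, 0)))))):
1. k(s(s(0)), pair(b, k(0, pair(b, k(s(b), pair(b, 0))))))  →  k(0, pair(b, k(s(b), pair(b, 0))))   [R3 at ε]
2. k(0, pair(b, k(s(b), pair(b, 0))))  →  k(s(b), pair(b, 0))   [R3 at ε]
3. k(s(b), pair(b, 0))  →  0   [R3 at ε]

Reduce t₂ = k(k(k(pair(0, a), pair(b, b)), pair(b, 0)), pair(k(s(0), pair(b, b)), a)):
1. k(k(k(pair(0, a), pair(b, b)), pair(b, 0)), pair(k(s(0), pair(b, b)), a))  →  k(0, pair(k(s(0), pair(b, b)), a))   [R3 at 1]
2. k(0, pair(k(s(0), pair(b, b)), a))  →  k(0, pair(b, a))   [R3 at 2.1]
3. k(0, pair(b, a))  →  a   [R3 at ε]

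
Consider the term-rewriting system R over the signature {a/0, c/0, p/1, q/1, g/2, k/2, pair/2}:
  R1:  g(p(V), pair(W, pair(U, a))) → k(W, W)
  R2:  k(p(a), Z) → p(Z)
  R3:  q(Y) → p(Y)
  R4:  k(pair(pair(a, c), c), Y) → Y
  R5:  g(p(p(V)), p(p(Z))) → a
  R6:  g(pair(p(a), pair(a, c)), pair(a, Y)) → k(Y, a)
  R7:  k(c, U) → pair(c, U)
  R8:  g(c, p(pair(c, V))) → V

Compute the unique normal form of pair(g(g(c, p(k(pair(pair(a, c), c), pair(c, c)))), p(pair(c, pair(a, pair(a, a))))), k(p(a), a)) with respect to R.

pair(pair(a, pair(a, a)), p(a))

1. pair(g(g(c, p(k(pair(pair(a, c), c), pair(c, c)))), p(pair(c, pair(a, pair(a, a))))), k(p(a), a))  →  pair(g(g(c, p(pair(c, c))), p(pair(c, pair(a, pair(a, a))))), k(p(a), a))   [R4 at 1.1.2.1]
2. pair(g(g(c, p(pair(c, c))), p(pair(c, pair(a, pair(a, a))))), k(p(a), a))  →  pair(g(c, p(pair(c, pair(a, pair(a, a))))), k(p(a), a))   [R8 at 1.1]
3. pair(g(c, p(pair(c, pair(a, pair(a, a))))), k(p(a), a))  →  pair(pair(a, pair(a, a)), k(p(a), a))   [R8 at 1]
4. pair(pair(a, pair(a, a)), k(p(a), a))  →  pair(pair(a, pair(a, a)), p(a))   [R2 at 2]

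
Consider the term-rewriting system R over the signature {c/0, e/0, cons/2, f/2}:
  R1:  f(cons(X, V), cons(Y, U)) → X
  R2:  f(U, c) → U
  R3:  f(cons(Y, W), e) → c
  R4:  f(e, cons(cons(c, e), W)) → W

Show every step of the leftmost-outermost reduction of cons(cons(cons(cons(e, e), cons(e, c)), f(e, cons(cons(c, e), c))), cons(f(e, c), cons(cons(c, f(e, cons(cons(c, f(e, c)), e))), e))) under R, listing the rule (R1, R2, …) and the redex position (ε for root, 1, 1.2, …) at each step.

1. cons(cons(cons(cons(e, e), cons(e, c)), f(e, cons(cons(c, e), c))), cons(f(e, c), cons(cons(c, f(e, cons(cons(c, f(e, c)), e))), e)))  →  cons(cons(cons(cons(e, e), cons(e, c)), c), cons(f(e, c), cons(cons(c, f(e, cons(cons(c, f(e, c)), e))), e)))   [R4 at 1.2]
2. cons(cons(cons(cons(e, e), cons(e, c)), c), cons(f(e, c), cons(cons(c, f(e, cons(cons(c, f(e, c)), e))), e)))  →  cons(cons(cons(cons(e, e), cons(e, c)), c), cons(e, cons(cons(c, f(e, cons(cons(c, f(e, c)), e))), e)))   [R2 at 2.1]
3. cons(cons(cons(cons(e, e), cons(e, c)), c), cons(e, cons(cons(c, f(e, cons(cons(c, f(e, c)), e))), e)))  →  cons(cons(cons(cons(e, e), cons(e, c)), c), cons(e, cons(cons(c, f(e, cons(cons(c, e), e))), e)))   [R2 at 2.2.1.2.2.1.2]
4. cons(cons(cons(cons(e, e), cons(e, c)), c), cons(e, cons(cons(c, f(e, cons(cons(c, e), e))), e)))  →  cons(cons(cons(cons(e, e), cons(e, c)), c), cons(e, cons(cons(c, e), e)))   [R4 at 2.2.1.2]

cons(cons(cons(cons(e, e), cons(e, c)), c), cons(e, cons(cons(c, e), e)))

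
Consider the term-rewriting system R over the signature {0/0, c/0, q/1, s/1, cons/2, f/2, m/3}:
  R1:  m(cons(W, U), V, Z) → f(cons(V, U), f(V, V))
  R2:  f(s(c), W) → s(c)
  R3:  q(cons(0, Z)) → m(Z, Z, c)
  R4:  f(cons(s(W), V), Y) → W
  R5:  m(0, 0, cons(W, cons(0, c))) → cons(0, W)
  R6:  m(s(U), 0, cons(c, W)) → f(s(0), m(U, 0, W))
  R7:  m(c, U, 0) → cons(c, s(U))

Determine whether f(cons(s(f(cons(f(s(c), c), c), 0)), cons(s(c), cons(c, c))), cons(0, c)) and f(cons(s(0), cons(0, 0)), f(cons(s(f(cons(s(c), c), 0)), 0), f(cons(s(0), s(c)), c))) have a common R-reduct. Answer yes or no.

no — NF(t₁) = c, NF(t₂) = 0

Reduce t₁ = f(cons(s(f(cons(f(s(c), c), c), 0)), cons(s(c), cons(c, c))), cons(0, c)):
1. f(cons(s(f(cons(f(s(c), c), c), 0)), cons(s(c), cons(c, c))), cons(0, c))  →  f(cons(f(s(c), c), c), 0)   [R4 at ε]
2. f(cons(f(s(c), c), c), 0)  →  f(cons(s(c), c), 0)   [R2 at 1.1]
3. f(cons(s(c), c), 0)  →  c   [R4 at ε]

Reduce t₂ = f(cons(s(0), cons(0, 0)), f(cons(s(f(cons(s(c), c), 0)), 0), f(cons(s(0), s(c)), c))):
1. f(cons(s(0), cons(0, 0)), f(cons(s(f(cons(s(c), c), 0)), 0), f(cons(s(0), s(c)), c)))  →  0   [R4 at ε]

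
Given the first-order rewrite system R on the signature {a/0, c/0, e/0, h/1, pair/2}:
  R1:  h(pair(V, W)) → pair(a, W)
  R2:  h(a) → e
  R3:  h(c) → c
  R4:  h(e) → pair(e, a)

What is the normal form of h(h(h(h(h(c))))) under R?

c

1. h(h(h(h(h(c)))))  →  h(h(h(h(c))))   [R3 at 1.1.1.1]
2. h(h(h(h(c))))  →  h(h(h(c)))   [R3 at 1.1.1]
3. h(h(h(c)))  →  h(h(c))   [R3 at 1.1]
4. h(h(c))  →  h(c)   [R3 at 1]
5. h(c)  →  c   [R3 at ε]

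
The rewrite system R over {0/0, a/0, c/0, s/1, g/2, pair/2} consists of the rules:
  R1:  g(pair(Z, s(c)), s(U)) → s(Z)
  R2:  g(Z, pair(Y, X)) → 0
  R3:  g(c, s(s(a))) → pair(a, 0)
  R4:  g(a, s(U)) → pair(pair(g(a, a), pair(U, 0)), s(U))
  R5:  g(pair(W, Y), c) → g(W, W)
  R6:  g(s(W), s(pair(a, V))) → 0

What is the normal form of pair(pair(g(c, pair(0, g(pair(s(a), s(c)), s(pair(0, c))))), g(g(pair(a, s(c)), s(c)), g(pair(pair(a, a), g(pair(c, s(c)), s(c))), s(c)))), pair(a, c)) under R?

pair(pair(0, 0), pair(a, c))

1. pair(pair(g(c, pair(0, g(pair(s(a), s(c)), s(pair(0, c))))), g(g(pair(a, s(c)), s(c)), g(pair(pair(a, a), g(pair(c, s(c)), s(c))), s(c)))), pair(a, c))  →  pair(pair(0, g(g(pair(a, s(c)), s(c)), g(pair(pair(a, a), g(pair(c, s(c)), s(c))), s(c)))), pair(a, c))   [R2 at 1.1]
2. pair(pair(0, g(g(pair(a, s(c)), s(c)), g(pair(pair(a, a), g(pair(c, s(c)), s(c))), s(c)))), pair(a, c))  →  pair(pair(0, g(s(a), g(pair(pair(a, a), g(pair(c, s(c)), s(c))), s(c)))), pair(a, c))   [R1 at 1.2.1]
3. pair(pair(0, g(s(a), g(pair(pair(a, a), g(pair(c, s(c)), s(c))), s(c)))), pair(a, c))  →  pair(pair(0, g(s(a), g(pair(pair(a, a), s(c)), s(c)))), pair(a, c))   [R1 at 1.2.2.1.2]
4. pair(pair(0, g(s(a), g(pair(pair(a, a), s(c)), s(c)))), pair(a, c))  →  pair(pair(0, g(s(a), s(pair(a, a)))), pair(a, c))   [R1 at 1.2.2]
5. pair(pair(0, g(s(a), s(pair(a, a)))), pair(a, c))  →  pair(pair(0, 0), pair(a, c))   [R6 at 1.2]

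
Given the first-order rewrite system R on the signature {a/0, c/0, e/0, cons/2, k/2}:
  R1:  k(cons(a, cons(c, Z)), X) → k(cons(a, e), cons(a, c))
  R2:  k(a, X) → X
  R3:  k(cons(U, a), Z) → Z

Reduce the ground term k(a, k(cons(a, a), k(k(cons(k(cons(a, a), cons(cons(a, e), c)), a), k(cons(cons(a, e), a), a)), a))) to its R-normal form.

a

1. k(a, k(cons(a, a), k(k(cons(k(cons(a, a), cons(cons(a, e), c)), a), k(cons(cons(a, e), a), a)), a)))  →  k(cons(a, a), k(k(cons(k(cons(a, a), cons(cons(a, e), c)), a), k(cons(cons(a, e), a), a)), a))   [R2 at ε]
2. k(cons(a, a), k(k(cons(k(cons(a, a), cons(cons(a, e), c)), a), k(cons(cons(a, e), a), a)), a))  →  k(k(cons(k(cons(a, a), cons(cons(a, e), c)), a), k(cons(cons(a, e), a), a)), a)   [R3 at ε]
3. k(k(cons(k(cons(a, a), cons(cons(a, e), c)), a), k(cons(cons(a, e), a), a)), a)  →  k(k(cons(cons(a, e), a), a), a)   [R3 at 1]
4. k(k(cons(cons(a, e), a), a), a)  →  k(a, a)   [R3 at 1]
5. k(a, a)  →  a   [R2 at ε]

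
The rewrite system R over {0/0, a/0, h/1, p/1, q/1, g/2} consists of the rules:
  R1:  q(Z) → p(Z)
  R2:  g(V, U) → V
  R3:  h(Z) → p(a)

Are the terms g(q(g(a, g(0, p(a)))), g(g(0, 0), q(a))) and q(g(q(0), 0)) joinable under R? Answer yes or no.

Reduce t₁ = g(q(g(a, g(0, p(a)))), g(g(0, 0), q(a))):
1. g(q(g(a, g(0, p(a)))), g(g(0, 0), q(a)))  →  q(g(a, g(0, p(a))))   [R2 at ε]
2. q(g(a, g(0, p(a))))  →  p(g(a, g(0, p(a))))   [R1 at ε]
3. p(g(a, g(0, p(a))))  →  p(a)   [R2 at 1]

Reduce t₂ = q(g(q(0), 0)):
1. q(g(q(0), 0))  →  p(g(q(0), 0))   [R1 at ε]
2. p(g(q(0), 0))  →  p(q(0))   [R2 at 1]
3. p(q(0))  →  p(p(0))   [R1 at 1]

no — NF(t₁) = p(a), NF(t₂) = p(p(0))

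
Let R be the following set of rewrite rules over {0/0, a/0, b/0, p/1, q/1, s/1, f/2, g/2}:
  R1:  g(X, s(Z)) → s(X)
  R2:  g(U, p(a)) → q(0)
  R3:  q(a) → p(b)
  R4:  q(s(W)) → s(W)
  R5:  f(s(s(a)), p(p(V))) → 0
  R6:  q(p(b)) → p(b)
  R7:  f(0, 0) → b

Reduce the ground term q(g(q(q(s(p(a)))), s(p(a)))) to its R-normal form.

s(s(p(a)))

1. q(g(q(q(s(p(a)))), s(p(a))))  →  q(s(q(q(s(p(a))))))   [R1 at 1]
2. q(s(q(q(s(p(a))))))  →  s(q(q(s(p(a)))))   [R4 at ε]
3. s(q(q(s(p(a)))))  →  s(q(s(p(a))))   [R4 at 1.1]
4. s(q(s(p(a))))  →  s(s(p(a)))   [R4 at 1]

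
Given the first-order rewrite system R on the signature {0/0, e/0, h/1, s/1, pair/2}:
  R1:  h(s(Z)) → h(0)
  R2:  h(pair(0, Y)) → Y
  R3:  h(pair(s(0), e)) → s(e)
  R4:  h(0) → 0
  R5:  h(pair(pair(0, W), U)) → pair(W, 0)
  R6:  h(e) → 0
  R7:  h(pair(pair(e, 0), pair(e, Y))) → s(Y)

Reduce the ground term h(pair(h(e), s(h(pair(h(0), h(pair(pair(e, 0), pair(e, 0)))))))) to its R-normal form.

1. h(pair(h(e), s(h(pair(h(0), h(pair(pair(e, 0), pair(e, 0))))))))  →  h(pair(0, s(h(pair(h(0), h(pair(pair(e, 0), pair(e, 0))))))))   [R6 at 1.1]
2. h(pair(0, s(h(pair(h(0), h(pair(pair(e, 0), pair(e, 0))))))))  →  s(h(pair(h(0), h(pair(pair(e, 0), pair(e, 0))))))   [R2 at ε]
3. s(h(pair(h(0), h(pair(pair(e, 0), pair(e, 0))))))  →  s(h(pair(0, h(pair(pair(e, 0), pair(e, 0))))))   [R4 at 1.1.1]
4. s(h(pair(0, h(pair(pair(e, 0), pair(e, 0))))))  →  s(h(pair(pair(e, 0), pair(e, 0))))   [R2 at 1]
5. s(h(pair(pair(e, 0), pair(e, 0))))  →  s(s(0))   [R7 at 1]

s(s(0))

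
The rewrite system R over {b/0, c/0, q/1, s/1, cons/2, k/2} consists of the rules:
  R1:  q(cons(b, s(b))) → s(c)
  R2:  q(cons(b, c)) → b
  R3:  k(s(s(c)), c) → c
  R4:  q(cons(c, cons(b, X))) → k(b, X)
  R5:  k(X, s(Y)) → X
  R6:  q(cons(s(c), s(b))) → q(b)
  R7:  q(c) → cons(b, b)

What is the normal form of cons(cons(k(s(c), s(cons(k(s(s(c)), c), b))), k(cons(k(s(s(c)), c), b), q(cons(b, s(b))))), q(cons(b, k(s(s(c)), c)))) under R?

1. cons(cons(k(s(c), s(cons(k(s(s(c)), c), b))), k(cons(k(s(s(c)), c), b), q(cons(b, s(b))))), q(cons(b, k(s(s(c)), c))))  →  cons(cons(s(c), k(cons(k(s(s(c)), c), b), q(cons(b, s(b))))), q(cons(b, k(s(s(c)), c))))   [R5 at 1.1]
2. cons(cons(s(c), k(cons(k(s(s(c)), c), b), q(cons(b, s(b))))), q(cons(b, k(s(s(c)), c))))  →  cons(cons(s(c), k(cons(c, b), q(cons(b, s(b))))), q(cons(b, k(s(s(c)), c))))   [R3 at 1.2.1.1]
3. cons(cons(s(c), k(cons(c, b), q(cons(b, s(b))))), q(cons(b, k(s(s(c)), c))))  →  cons(cons(s(c), k(cons(c, b), s(c))), q(cons(b, k(s(s(c)), c))))   [R1 at 1.2.2]
4. cons(cons(s(c), k(cons(c, b), s(c))), q(cons(b, k(s(s(c)), c))))  →  cons(cons(s(c), cons(c, b)), q(cons(b, k(s(s(c)), c))))   [R5 at 1.2]
5. cons(cons(s(c), cons(c, b)), q(cons(b, k(s(s(c)), c))))  →  cons(cons(s(c), cons(c, b)), q(cons(b, c)))   [R3 at 2.1.2]
6. cons(cons(s(c), cons(c, b)), q(cons(b, c)))  →  cons(cons(s(c), cons(c, b)), b)   [R2 at 2]

cons(cons(s(c), cons(c, b)), b)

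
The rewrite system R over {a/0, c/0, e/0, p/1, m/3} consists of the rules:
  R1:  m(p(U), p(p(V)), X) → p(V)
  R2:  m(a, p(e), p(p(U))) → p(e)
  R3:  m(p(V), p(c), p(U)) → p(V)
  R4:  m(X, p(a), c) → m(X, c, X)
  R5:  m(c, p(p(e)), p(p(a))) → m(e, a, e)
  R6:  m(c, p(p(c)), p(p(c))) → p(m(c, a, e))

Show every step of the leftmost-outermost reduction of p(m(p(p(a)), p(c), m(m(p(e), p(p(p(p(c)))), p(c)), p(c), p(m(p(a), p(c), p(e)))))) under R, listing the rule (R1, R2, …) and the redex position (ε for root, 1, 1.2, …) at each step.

p(p(p(a)))

1. p(m(p(p(a)), p(c), m(m(p(e), p(p(p(p(c)))), p(c)), p(c), p(m(p(a), p(c), p(e))))))  →  p(m(p(p(a)), p(c), m(p(p(p(c))), p(c), p(m(p(a), p(c), p(e))))))   [R1 at 1.3.1]
2. p(m(p(p(a)), p(c), m(p(p(p(c))), p(c), p(m(p(a), p(c), p(e))))))  →  p(m(p(p(a)), p(c), p(p(p(c)))))   [R3 at 1.3]
3. p(m(p(p(a)), p(c), p(p(p(c)))))  →  p(p(p(a)))   [R3 at 1]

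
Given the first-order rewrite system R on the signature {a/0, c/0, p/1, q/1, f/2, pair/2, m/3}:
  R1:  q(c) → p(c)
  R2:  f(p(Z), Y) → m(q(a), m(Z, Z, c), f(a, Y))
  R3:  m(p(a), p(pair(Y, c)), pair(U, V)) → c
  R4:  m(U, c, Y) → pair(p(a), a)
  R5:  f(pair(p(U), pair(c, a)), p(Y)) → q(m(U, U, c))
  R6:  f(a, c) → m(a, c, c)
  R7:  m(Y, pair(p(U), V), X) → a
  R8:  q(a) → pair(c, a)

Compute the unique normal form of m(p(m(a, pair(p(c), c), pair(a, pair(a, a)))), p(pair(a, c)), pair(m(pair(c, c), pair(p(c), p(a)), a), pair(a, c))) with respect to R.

1. m(p(m(a, pair(p(c), c), pair(a, pair(a, a)))), p(pair(a, c)), pair(m(pair(c, c), pair(p(c), p(a)), a), pair(a, c)))  →  m(p(a), p(pair(a, c)), pair(m(pair(c, c), pair(p(c), p(a)), a), pair(a, c)))   [R7 at 1.1]
2. m(p(a), p(pair(a, c)), pair(m(pair(c, c), pair(p(c), p(a)), a), pair(a, c)))  →  c   [R3 at ε]

c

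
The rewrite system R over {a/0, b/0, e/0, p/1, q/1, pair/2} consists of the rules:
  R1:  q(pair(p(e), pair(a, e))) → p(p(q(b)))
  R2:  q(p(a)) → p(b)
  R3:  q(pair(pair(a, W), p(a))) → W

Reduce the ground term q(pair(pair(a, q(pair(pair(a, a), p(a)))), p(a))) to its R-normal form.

a

1. q(pair(pair(a, q(pair(pair(a, a), p(a)))), p(a)))  →  q(pair(pair(a, a), p(a)))   [R3 at ε]
2. q(pair(pair(a, a), p(a)))  →  a   [R3 at ε]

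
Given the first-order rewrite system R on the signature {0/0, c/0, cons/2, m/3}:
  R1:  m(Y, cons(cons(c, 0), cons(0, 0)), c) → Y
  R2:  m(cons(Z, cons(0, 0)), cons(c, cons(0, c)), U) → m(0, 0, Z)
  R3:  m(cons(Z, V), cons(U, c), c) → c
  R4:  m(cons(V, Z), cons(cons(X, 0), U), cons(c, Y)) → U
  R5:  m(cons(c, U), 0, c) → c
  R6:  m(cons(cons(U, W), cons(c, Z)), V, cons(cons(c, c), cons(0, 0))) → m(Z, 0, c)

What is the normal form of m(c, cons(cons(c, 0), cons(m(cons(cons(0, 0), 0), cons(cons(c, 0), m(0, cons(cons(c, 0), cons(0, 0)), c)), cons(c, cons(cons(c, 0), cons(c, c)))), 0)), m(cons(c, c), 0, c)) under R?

1. m(c, cons(cons(c, 0), cons(m(cons(cons(0, 0), 0), cons(cons(c, 0), m(0, cons(cons(c, 0), cons(0, 0)), c)), cons(c, cons(cons(c, 0), cons(c, c)))), 0)), m(cons(c, c), 0, c))  →  m(c, cons(cons(c, 0), cons(m(0, cons(cons(c, 0), cons(0, 0)), c), 0)), m(cons(c, c), 0, c))   [R4 at 2.2.1]
2. m(c, cons(cons(c, 0), cons(m(0, cons(cons(c, 0), cons(0, 0)), c), 0)), m(cons(c, c), 0, c))  →  m(c, cons(cons(c, 0), cons(0, 0)), m(cons(c, c), 0, c))   [R1 at 2.2.1]
3. m(c, cons(cons(c, 0), cons(0, 0)), m(cons(c, c), 0, c))  →  m(c, cons(cons(c, 0), cons(0, 0)), c)   [R5 at 3]
4. m(c, cons(cons(c, 0), cons(0, 0)), c)  →  c   [R1 at ε]

c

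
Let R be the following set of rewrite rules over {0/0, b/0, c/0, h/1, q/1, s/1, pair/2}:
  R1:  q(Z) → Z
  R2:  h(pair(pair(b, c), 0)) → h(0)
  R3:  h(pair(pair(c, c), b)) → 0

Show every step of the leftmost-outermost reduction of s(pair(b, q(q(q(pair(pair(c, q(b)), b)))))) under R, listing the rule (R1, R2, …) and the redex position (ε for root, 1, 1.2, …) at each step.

s(pair(b, pair(pair(c, b), b)))

1. s(pair(b, q(q(q(pair(pair(c, q(b)), b))))))  →  s(pair(b, q(q(pair(pair(c, q(b)), b)))))   [R1 at 1.2]
2. s(pair(b, q(q(pair(pair(c, q(b)), b)))))  →  s(pair(b, q(pair(pair(c, q(b)), b))))   [R1 at 1.2]
3. s(pair(b, q(pair(pair(c, q(b)), b))))  →  s(pair(b, pair(pair(c, q(b)), b)))   [R1 at 1.2]
4. s(pair(b, pair(pair(c, q(b)), b)))  →  s(pair(b, pair(pair(c, b), b)))   [R1 at 1.2.1.2]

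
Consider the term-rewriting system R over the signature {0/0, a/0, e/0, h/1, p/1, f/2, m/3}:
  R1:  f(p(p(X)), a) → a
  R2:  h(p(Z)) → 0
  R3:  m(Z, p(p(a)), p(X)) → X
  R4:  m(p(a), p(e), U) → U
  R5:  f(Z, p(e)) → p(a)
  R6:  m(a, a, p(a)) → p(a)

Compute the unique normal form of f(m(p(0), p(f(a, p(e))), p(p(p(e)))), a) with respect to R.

1. f(m(p(0), p(f(a, p(e))), p(p(p(e)))), a)  →  f(m(p(0), p(p(a)), p(p(p(e)))), a)   [R5 at 1.2.1]
2. f(m(p(0), p(p(a)), p(p(p(e)))), a)  →  f(p(p(e)), a)   [R3 at 1]
3. f(p(p(e)), a)  →  a   [R1 at ε]

a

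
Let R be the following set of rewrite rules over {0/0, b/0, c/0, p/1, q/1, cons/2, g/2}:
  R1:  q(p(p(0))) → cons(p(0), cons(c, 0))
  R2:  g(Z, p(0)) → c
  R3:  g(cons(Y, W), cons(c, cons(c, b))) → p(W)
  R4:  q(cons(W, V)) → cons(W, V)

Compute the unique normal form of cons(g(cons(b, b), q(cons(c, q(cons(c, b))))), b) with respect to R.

1. cons(g(cons(b, b), q(cons(c, q(cons(c, b))))), b)  →  cons(g(cons(b, b), cons(c, q(cons(c, b)))), b)   [R4 at 1.2]
2. cons(g(cons(b, b), cons(c, q(cons(c, b)))), b)  →  cons(g(cons(b, b), cons(c, cons(c, b))), b)   [R4 at 1.2.2]
3. cons(g(cons(b, b), cons(c, cons(c, b))), b)  →  cons(p(b), b)   [R3 at 1]

cons(p(b), b)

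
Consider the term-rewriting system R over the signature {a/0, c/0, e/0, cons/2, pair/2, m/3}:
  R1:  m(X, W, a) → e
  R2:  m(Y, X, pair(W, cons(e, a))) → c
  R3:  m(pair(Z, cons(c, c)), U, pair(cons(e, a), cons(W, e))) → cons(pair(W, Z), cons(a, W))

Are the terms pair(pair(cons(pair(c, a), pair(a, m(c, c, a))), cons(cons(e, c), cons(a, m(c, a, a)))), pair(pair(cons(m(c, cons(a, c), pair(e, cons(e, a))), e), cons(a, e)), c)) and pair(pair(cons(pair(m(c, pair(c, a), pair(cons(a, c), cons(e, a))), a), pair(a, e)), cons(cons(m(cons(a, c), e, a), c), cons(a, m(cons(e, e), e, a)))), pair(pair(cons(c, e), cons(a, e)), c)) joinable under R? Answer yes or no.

Reduce t₁ = pair(pair(cons(pair(c, a), pair(a, m(c, c, a))), cons(cons(e, c), cons(a, m(c, a, a)))), pair(pair(cons(m(c, cons(a, c), pair(e, cons(e, a))), e), cons(a, e)), c)):
1. pair(pair(cons(pair(c, a), pair(a, m(c, c, a))), cons(cons(e, c), cons(a, m(c, a, a)))), pair(pair(cons(m(c, cons(a, c), pair(e, cons(e, a))), e), cons(a, e)), c))  →  pair(pair(cons(pair(c, a), pair(a, e)), cons(cons(e, c), cons(a, m(c, a, a)))), pair(pair(cons(m(c, cons(a, c), pair(e, cons(e, a))), e), cons(a, e)), c))   [R1 at 1.1.2.2]
2. pair(pair(cons(pair(c, a), pair(a, e)), cons(cons(e, c), cons(a, m(c, a, a)))), pair(pair(cons(m(c, cons(a, c), pair(e, cons(e, a))), e), cons(a, e)), c))  →  pair(pair(cons(pair(c, a), pair(a, e)), cons(cons(e, c), cons(a, e))), pair(pair(cons(m(c, cons(a, c), pair(e, cons(e, a))), e), cons(a, e)), c))   [R1 at 1.2.2.2]
3. pair(pair(cons(pair(c, a), pair(a, e)), cons(cons(e, c), cons(a, e))), pair(pair(cons(m(c, cons(a, c), pair(e, cons(e, a))), e), cons(a, e)), c))  →  pair(pair(cons(pair(c, a), pair(a, e)), cons(cons(e, c), cons(a, e))), pair(pair(cons(c, e), cons(a, e)), c))   [R2 at 2.1.1.1]

Reduce t₂ = pair(pair(cons(pair(m(c, pair(c, a), pair(cons(a, c), cons(e, a))), a), pair(a, e)), cons(cons(m(cons(a, c), e, a), c), cons(a, m(cons(e, e), e, a)))), pair(pair(cons(c, e), cons(a, e)), c)):
1. pair(pair(cons(pair(m(c, pair(c, a), pair(cons(a, c), cons(e, a))), a), pair(a, e)), cons(cons(m(cons(a, c), e, a), c), cons(a, m(cons(e, e), e, a)))), pair(pair(cons(c, e), cons(a, e)), c))  →  pair(pair(cons(pair(c, a), pair(a, e)), cons(cons(m(cons(a, c), e, a), c), cons(a, m(cons(e, e), e, a)))), pair(pair(cons(c, e), cons(a, e)), c))   [R2 at 1.1.1.1]
2. pair(pair(cons(pair(c, a), pair(a, e)), cons(cons(m(cons(a, c), e, a), c), cons(a, m(cons(e, e), e, a)))), pair(pair(cons(c, e), cons(a, e)), c))  →  pair(pair(cons(pair(c, a), pair(a, e)), cons(cons(e, c), cons(a, m(cons(e, e), e, a)))), pair(pair(cons(c, e), cons(a, e)), c))   [R1 at 1.2.1.1]
3. pair(pair(cons(pair(c, a), pair(a, e)), cons(cons(e, c), cons(a, m(cons(e, e), e, a)))), pair(pair(cons(c, e), cons(a, e)), c))  →  pair(pair(cons(pair(c, a), pair(a, e)), cons(cons(e, c), cons(a, e))), pair(pair(cons(c, e), cons(a, e)), c))   [R1 at 1.2.2.2]

yes — NF(t₁) = pair(pair(cons(pair(c, a), pair(a, e)), cons(cons(e, c), cons(a, e))), pair(pair(cons(c, e), cons(a, e)), c)), NF(t₂) = pair(pair(cons(pair(c, a), pair(a, e)), cons(cons(e, c), cons(a, e))), pair(pair(cons(c, e), cons(a, e)), c))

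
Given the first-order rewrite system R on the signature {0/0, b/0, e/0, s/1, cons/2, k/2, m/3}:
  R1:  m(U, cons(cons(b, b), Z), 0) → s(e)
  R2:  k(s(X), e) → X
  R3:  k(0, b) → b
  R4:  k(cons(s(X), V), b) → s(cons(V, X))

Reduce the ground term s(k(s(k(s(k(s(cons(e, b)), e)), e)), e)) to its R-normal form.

1. s(k(s(k(s(k(s(cons(e, b)), e)), e)), e))  →  s(k(s(k(s(cons(e, b)), e)), e))   [R2 at 1]
2. s(k(s(k(s(cons(e, b)), e)), e))  →  s(k(s(cons(e, b)), e))   [R2 at 1]
3. s(k(s(cons(e, b)), e))  →  s(cons(e, b))   [R2 at 1]

s(cons(e, b))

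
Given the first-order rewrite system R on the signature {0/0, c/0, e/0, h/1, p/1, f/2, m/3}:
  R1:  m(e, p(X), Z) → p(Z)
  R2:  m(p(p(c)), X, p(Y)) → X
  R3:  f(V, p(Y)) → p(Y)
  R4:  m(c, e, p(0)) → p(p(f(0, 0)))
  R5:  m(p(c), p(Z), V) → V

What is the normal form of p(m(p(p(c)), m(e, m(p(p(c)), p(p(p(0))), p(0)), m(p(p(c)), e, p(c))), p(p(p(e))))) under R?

1. p(m(p(p(c)), m(e, m(p(p(c)), p(p(p(0))), p(0)), m(p(p(c)), e, p(c))), p(p(p(e)))))  →  p(m(e, m(p(p(c)), p(p(p(0))), p(0)), m(p(p(c)), e, p(c))))   [R2 at 1]
2. p(m(e, m(p(p(c)), p(p(p(0))), p(0)), m(p(p(c)), e, p(c))))  →  p(m(e, p(p(p(0))), m(p(p(c)), e, p(c))))   [R2 at 1.2]
3. p(m(e, p(p(p(0))), m(p(p(c)), e, p(c))))  →  p(p(m(p(p(c)), e, p(c))))   [R1 at 1]
4. p(p(m(p(p(c)), e, p(c))))  →  p(p(e))   [R2 at 1.1]

p(p(e))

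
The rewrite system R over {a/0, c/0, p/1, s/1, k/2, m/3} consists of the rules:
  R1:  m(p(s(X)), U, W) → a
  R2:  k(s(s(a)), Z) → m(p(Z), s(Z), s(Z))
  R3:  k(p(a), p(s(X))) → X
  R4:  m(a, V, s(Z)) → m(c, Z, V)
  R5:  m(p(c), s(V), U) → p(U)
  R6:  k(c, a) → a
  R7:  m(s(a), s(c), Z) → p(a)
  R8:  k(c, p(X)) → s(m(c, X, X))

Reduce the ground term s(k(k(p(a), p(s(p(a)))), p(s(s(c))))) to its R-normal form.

s(s(c))

1. s(k(k(p(a), p(s(p(a)))), p(s(s(c)))))  →  s(k(p(a), p(s(s(c)))))   [R3 at 1.1]
2. s(k(p(a), p(s(s(c)))))  →  s(s(c))   [R3 at 1]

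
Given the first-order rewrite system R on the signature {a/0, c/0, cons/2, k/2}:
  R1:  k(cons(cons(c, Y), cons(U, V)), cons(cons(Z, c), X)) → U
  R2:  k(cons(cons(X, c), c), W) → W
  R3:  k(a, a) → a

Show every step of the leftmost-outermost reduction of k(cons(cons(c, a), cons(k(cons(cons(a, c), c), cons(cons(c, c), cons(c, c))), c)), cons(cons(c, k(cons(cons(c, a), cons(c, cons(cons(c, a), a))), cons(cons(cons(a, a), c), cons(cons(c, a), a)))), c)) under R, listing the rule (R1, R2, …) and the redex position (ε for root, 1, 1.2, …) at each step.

1. k(cons(cons(c, a), cons(k(cons(cons(a, c), c), cons(cons(c, c), cons(c, c))), c)), cons(cons(c, k(cons(cons(c, a), cons(c, cons(cons(c, a), a))), cons(cons(cons(a, a), c), cons(cons(c, a), a)))), c))  →  k(cons(cons(c, a), cons(cons(cons(c, c), cons(c, c)), c)), cons(cons(c, k(cons(cons(c, a), cons(c, cons(cons(c, a), a))), cons(cons(cons(a, a), c), cons(cons(c, a), a)))), c))   [R2 at 1.2.1]
2. k(cons(cons(c, a), cons(cons(cons(c, c), cons(c, c)), c)), cons(cons(c, k(cons(cons(c, a), cons(c, cons(cons(c, a), a))), cons(cons(cons(a, a), c), cons(cons(c, a), a)))), c))  →  k(cons(cons(c, a), cons(cons(cons(c, c), cons(c, c)), c)), cons(cons(c, c), c))   [R1 at 2.1.2]
3. k(cons(cons(c, a), cons(cons(cons(c, c), cons(c, c)), c)), cons(cons(c, c), c))  →  cons(cons(c, c), cons(c, c))   [R1 at ε]

cons(cons(c, c), cons(c, c))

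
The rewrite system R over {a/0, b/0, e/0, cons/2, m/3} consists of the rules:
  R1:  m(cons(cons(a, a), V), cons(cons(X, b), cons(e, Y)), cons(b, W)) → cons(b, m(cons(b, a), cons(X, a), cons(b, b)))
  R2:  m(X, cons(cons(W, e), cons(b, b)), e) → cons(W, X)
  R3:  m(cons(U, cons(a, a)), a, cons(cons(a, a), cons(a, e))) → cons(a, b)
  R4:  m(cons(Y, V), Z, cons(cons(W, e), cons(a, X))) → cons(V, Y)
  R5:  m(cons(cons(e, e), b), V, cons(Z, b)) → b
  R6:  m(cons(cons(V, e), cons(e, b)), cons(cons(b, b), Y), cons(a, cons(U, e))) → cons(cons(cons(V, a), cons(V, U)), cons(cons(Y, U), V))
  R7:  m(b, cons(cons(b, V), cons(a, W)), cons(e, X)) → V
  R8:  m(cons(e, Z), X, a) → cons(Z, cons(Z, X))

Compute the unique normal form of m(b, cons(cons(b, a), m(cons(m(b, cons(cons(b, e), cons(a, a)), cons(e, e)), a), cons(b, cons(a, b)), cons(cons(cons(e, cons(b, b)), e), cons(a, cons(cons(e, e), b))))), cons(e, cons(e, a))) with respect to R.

a

1. m(b, cons(cons(b, a), m(cons(m(b, cons(cons(b, e), cons(a, a)), cons(e, e)), a), cons(b, cons(a, b)), cons(cons(cons(e, cons(b, b)), e), cons(a, cons(cons(e, e), b))))), cons(e, cons(e, a)))  →  m(b, cons(cons(b, a), cons(a, m(b, cons(cons(b, e), cons(a, a)), cons(e, e)))), cons(e, cons(e, a)))   [R4 at 2.2]
2. m(b, cons(cons(b, a), cons(a, m(b, cons(cons(b, e), cons(a, a)), cons(e, e)))), cons(e, cons(e, a)))  →  a   [R7 at ε]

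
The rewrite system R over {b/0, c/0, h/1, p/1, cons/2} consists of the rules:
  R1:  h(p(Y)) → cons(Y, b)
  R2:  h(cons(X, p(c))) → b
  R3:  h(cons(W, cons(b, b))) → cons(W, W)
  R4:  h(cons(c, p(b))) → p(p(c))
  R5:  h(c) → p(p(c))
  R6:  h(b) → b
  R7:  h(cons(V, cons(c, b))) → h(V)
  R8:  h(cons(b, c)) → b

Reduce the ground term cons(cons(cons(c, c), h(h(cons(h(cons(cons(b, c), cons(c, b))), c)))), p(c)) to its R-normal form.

cons(cons(cons(c, c), b), p(c))

1. cons(cons(cons(c, c), h(h(cons(h(cons(cons(b, c), cons(c, b))), c)))), p(c))  →  cons(cons(cons(c, c), h(h(cons(h(cons(b, c)), c)))), p(c))   [R7 at 1.2.1.1.1]
2. cons(cons(cons(c, c), h(h(cons(h(cons(b, c)), c)))), p(c))  →  cons(cons(cons(c, c), h(h(cons(b, c)))), p(c))   [R8 at 1.2.1.1.1]
3. cons(cons(cons(c, c), h(h(cons(b, c)))), p(c))  →  cons(cons(cons(c, c), h(b)), p(c))   [R8 at 1.2.1]
4. cons(cons(cons(c, c), h(b)), p(c))  →  cons(cons(cons(c, c), b), p(c))   [R6 at 1.2]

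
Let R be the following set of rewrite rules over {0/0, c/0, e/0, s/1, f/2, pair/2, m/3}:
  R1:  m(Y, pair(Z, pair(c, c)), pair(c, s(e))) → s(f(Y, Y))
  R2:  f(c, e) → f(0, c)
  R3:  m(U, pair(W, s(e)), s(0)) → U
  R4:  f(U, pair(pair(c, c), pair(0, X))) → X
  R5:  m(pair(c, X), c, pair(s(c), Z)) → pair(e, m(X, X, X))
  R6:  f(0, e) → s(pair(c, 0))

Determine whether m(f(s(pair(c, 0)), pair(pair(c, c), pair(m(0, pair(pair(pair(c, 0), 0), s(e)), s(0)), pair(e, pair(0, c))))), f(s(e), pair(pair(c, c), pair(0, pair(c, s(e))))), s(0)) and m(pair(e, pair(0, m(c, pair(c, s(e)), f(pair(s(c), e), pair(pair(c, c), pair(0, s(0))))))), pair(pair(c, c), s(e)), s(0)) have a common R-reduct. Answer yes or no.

Reduce t₁ = m(f(s(pair(c, 0)), pair(pair(c, c), pair(m(0, pair(pair(pair(c, 0), 0), s(e)), s(0)), pair(e, pair(0, c))))), f(s(e), pair(pair(c, c), pair(0, pair(c, s(e))))), s(0)):
1. m(f(s(pair(c, 0)), pair(pair(c, c), pair(m(0, pair(pair(pair(c, 0), 0), s(e)), s(0)), pair(e, pair(0, c))))), f(s(e), pair(pair(c, c), pair(0, pair(c, s(e))))), s(0))  →  m(f(s(pair(c, 0)), pair(pair(c, c), pair(0, pair(e, pair(0, c))))), f(s(e), pair(pair(c, c), pair(0, pair(c, s(e))))), s(0))   [R3 at 1.2.2.1]
2. m(f(s(pair(c, 0)), pair(pair(c, c), pair(0, pair(e, pair(0, c))))), f(s(e), pair(pair(c, c), pair(0, pair(c, s(e))))), s(0))  →  m(pair(e, pair(0, c)), f(s(e), pair(pair(c, c), pair(0, pair(c, s(e))))), s(0))   [R4 at 1]
3. m(pair(e, pair(0, c)), f(s(e), pair(pair(c, c), pair(0, pair(c, s(e))))), s(0))  →  m(pair(e, pair(0, c)), pair(c, s(e)), s(0))   [R4 at 2]
4. m(pair(e, pair(0, c)), pair(c, s(e)), s(0))  →  pair(e, pair(0, c))   [R3 at ε]

Reduce t₂ = m(pair(e, pair(0, m(c, pair(c, s(e)), f(pair(s(c), e), pair(pair(c, c), pair(0, s(0))))))), pair(pair(c, c), s(e)), s(0)):
1. m(pair(e, pair(0, m(c, pair(c, s(e)), f(pair(s(c), e), pair(pair(c, c), pair(0, s(0))))))), pair(pair(c, c), s(e)), s(0))  →  pair(e, pair(0, m(c, pair(c, s(e)), f(pair(s(c), e), pair(pair(c, c), pair(0, s(0)))))))   [R3 at ε]
2. pair(e, pair(0, m(c, pair(c, s(e)), f(pair(s(c), e), pair(pair(c, c), pair(0, s(0)))))))  →  pair(e, pair(0, m(c, pair(c, s(e)), s(0))))   [R4 at 2.2.3]
3. pair(e, pair(0, m(c, pair(c, s(e)), s(0))))  →  pair(e, pair(0, c))   [R3 at 2.2]

yes — NF(t₁) = pair(e, pair(0, c)), NF(t₂) = pair(e, pair(0, c))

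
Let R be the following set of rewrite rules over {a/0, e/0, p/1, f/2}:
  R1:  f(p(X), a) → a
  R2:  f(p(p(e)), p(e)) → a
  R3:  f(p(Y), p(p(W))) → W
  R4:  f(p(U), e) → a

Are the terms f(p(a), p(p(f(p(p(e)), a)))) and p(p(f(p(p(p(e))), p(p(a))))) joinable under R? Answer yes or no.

Reduce t₁ = f(p(a), p(p(f(p(p(e)), a)))):
1. f(p(a), p(p(f(p(p(e)), a))))  →  f(p(p(e)), a)   [R3 at ε]
2. f(p(p(e)), a)  →  a   [R1 at ε]

Reduce t₂ = p(p(f(p(p(p(e))), p(p(a))))):
1. p(p(f(p(p(p(e))), p(p(a)))))  →  p(p(a))   [R3 at 1.1]

no — NF(t₁) = a, NF(t₂) = p(p(a))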